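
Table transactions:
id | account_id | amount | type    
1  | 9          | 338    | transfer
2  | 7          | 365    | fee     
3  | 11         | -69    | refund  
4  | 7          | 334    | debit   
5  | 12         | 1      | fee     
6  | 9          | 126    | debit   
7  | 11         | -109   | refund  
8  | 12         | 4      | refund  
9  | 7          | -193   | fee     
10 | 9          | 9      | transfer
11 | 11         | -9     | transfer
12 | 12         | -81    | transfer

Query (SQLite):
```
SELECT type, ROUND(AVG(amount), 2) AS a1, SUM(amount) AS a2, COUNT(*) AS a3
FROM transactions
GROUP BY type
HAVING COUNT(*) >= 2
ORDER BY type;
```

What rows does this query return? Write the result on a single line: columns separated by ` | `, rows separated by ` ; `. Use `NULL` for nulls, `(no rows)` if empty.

Group transactions by type.
Per group compute: ROUND(AVG(amount), 2), SUM(amount), COUNT(*).
HAVING: drop groups with fewer than 2 rows.
  debit: ids {4, 6} → ROUND(AVG(amount), 2)=230, SUM(amount)=460, COUNT(*)=2
  fee: ids {2, 5, 9} → ROUND(AVG(amount), 2)=57.67, SUM(amount)=173, COUNT(*)=3
  refund: ids {3, 7, 8} → ROUND(AVG(amount), 2)=-58, SUM(amount)=-174, COUNT(*)=3
  transfer: ids {1, 10, 11, 12} → ROUND(AVG(amount), 2)=64.25, SUM(amount)=257, COUNT(*)=4

debit | 230 | 460 | 2 ; fee | 57.67 | 173 | 3 ; refund | -58 | -174 | 3 ; transfer | 64.25 | 257 | 4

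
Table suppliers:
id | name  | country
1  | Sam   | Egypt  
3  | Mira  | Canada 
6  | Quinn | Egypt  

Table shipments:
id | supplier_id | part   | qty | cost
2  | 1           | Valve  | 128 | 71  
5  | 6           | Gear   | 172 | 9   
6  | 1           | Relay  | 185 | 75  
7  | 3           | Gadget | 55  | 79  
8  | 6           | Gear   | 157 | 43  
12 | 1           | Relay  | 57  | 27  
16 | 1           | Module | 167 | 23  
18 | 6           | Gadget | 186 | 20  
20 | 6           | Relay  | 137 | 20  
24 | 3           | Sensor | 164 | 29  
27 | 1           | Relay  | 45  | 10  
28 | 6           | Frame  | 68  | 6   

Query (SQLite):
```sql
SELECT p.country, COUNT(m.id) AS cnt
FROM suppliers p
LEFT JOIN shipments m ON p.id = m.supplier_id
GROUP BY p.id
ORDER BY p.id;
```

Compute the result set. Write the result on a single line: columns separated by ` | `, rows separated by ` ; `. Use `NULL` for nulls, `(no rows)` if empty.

LEFT JOIN keeps every suppliers row; unmatched ones get NULL for shipments columns.
Group by suppliers.id and compute COUNT(m.id). COUNT(col) of an all-NULL group is 0.
  1: ids {2, 6, 12, 16, 27} → COUNT(m.id)=5
  3: ids {7, 24} → COUNT(m.id)=2
  6: ids {5, 8, 18, 20, 28} → COUNT(m.id)=5

Egypt | 5 ; Canada | 2 ; Egypt | 5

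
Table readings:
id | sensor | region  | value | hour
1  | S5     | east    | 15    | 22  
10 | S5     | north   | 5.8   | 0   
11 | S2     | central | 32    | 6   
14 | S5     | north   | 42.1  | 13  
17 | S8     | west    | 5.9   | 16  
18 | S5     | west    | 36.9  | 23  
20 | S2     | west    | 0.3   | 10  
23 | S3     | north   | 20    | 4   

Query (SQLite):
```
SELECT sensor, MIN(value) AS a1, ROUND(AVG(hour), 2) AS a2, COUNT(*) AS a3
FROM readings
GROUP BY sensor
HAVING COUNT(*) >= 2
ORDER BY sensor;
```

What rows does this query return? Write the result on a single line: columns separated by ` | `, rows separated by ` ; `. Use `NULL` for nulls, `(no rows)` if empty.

S2 | 0.3 | 8 | 2 ; S5 | 5.8 | 14.5 | 4

Group readings by sensor.
Per group compute: MIN(value), ROUND(AVG(hour), 2), COUNT(*).
HAVING: drop groups with fewer than 2 rows.
  S2: ids {11, 20} → MIN(value)=0.3, ROUND(AVG(hour), 2)=8, COUNT(*)=2
  S3: ids {23} → MIN(value)=20, ROUND(AVG(hour), 2)=4, COUNT(*)=1
  S5: ids {1, 10, 14, 18} → MIN(value)=5.8, ROUND(AVG(hour), 2)=14.5, COUNT(*)=4
  S8: ids {17} → MIN(value)=5.9, ROUND(AVG(hour), 2)=16, COUNT(*)=1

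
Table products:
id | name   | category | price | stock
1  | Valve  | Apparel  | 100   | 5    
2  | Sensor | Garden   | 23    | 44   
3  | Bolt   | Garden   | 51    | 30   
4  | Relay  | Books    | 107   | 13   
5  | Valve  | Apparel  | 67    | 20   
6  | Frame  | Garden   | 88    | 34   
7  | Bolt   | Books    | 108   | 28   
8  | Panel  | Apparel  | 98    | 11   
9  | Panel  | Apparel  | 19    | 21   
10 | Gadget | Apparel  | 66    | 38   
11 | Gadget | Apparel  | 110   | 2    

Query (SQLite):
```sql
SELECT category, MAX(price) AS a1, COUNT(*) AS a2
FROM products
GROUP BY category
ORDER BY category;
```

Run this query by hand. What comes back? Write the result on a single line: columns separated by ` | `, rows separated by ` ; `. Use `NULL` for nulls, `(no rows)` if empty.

Group products by category.
Per group compute: MAX(price), COUNT(*).
  Apparel: ids {1, 5, 8, 9, 10, 11} → MAX(price)=110, COUNT(*)=6
  Books: ids {4, 7} → MAX(price)=108, COUNT(*)=2
  Garden: ids {2, 3, 6} → MAX(price)=88, COUNT(*)=3

Apparel | 110 | 6 ; Books | 108 | 2 ; Garden | 88 | 3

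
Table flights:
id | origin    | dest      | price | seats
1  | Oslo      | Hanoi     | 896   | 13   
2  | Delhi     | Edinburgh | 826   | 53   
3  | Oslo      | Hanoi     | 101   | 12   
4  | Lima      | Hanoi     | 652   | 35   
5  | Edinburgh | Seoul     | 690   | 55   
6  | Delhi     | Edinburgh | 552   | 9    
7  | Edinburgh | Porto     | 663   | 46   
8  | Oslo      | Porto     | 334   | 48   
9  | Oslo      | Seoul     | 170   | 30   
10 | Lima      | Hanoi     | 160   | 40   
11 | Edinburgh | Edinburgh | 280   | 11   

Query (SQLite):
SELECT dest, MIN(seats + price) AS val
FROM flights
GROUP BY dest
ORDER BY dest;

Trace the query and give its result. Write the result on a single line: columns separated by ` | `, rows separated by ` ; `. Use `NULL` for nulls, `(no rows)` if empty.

Edinburgh | 291 ; Hanoi | 113 ; Porto | 382 ; Seoul | 200

For each row compute seats + price.
Group by dest; take MIN of the expression per group.
  Edinburgh: ids {2, 6, 11} → MIN(seats + price)=291
  Hanoi: ids {1, 3, 4, 10} → MIN(seats + price)=113
  Porto: ids {7, 8} → MIN(seats + price)=382
  Seoul: ids {5, 9} → MIN(seats + price)=200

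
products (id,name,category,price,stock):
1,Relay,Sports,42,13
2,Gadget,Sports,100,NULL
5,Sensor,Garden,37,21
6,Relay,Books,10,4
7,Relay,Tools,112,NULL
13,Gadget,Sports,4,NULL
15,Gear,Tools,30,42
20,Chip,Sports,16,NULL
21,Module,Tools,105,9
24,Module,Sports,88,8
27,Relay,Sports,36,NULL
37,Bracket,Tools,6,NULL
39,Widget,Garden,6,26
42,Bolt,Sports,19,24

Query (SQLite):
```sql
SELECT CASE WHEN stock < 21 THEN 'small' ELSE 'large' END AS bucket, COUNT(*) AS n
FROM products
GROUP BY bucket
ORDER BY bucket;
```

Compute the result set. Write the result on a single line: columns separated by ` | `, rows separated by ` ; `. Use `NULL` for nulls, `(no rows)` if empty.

Bucket rows by stock < 21 → 'small' else 'large'; count each bucket.
NULL < 21 is unknown, so NULL stock falls into ELSE → 'large'.

large | 10 ; small | 4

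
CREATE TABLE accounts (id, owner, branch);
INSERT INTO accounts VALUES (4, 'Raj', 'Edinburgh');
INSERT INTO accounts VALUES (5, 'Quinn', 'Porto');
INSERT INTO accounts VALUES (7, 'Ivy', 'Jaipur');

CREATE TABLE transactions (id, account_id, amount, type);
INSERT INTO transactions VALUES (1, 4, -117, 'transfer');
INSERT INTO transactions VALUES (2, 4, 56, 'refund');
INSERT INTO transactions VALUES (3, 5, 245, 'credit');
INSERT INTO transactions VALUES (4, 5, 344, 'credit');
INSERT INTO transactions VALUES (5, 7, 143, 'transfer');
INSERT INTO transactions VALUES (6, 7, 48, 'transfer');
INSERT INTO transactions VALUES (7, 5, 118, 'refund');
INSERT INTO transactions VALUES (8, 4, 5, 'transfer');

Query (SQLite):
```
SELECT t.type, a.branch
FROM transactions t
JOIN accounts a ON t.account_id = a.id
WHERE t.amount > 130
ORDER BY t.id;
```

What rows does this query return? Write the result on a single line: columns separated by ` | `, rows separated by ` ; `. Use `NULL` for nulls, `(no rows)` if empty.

credit | Porto ; credit | Porto ; transfer | Jaipur

Each transactions row matches the accounts row where account_id = accounts.id.
Then keep rows with t.amount > 130.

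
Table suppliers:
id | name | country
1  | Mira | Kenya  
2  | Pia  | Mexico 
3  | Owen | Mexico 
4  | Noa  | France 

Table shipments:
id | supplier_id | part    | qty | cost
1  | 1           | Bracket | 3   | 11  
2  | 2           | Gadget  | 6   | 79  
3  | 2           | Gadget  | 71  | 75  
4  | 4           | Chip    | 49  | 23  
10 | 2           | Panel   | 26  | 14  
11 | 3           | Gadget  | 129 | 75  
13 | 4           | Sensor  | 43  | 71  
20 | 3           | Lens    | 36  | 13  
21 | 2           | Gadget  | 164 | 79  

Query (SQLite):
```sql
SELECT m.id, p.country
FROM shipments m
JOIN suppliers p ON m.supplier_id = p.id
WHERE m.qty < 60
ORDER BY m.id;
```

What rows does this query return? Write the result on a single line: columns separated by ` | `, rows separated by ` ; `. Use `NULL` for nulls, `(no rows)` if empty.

Each shipments row matches the suppliers row where supplier_id = suppliers.id.
Then keep rows with m.qty < 60.

1 | Kenya ; 2 | Mexico ; 4 | France ; 10 | Mexico ; 13 | France ; 20 | Mexico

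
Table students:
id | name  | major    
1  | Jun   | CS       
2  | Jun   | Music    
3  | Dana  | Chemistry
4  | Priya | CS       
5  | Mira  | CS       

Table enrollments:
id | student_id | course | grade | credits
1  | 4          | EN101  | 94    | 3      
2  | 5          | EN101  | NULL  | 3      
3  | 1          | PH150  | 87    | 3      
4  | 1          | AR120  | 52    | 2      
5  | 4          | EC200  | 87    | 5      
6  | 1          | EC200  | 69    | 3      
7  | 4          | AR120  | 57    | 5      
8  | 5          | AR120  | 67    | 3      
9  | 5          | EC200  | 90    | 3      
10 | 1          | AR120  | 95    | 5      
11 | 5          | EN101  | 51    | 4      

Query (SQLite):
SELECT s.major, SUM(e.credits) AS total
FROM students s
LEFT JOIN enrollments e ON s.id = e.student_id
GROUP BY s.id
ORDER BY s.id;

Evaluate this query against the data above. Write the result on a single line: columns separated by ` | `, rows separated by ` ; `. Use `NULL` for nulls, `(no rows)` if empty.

CS | 13 ; Music | NULL ; Chemistry | NULL ; CS | 13 ; CS | 13

LEFT JOIN keeps every students row; unmatched ones get NULL for enrollments columns.
Group by students.id and compute SUM(e.credits). SUM over an all-NULL group is NULL.
  1: ids {3, 4, 6, 10} → SUM(e.credits)=13
  2: ids {—} → SUM(e.credits)=NULL
  3: ids {—} → SUM(e.credits)=NULL
  4: ids {1, 5, 7} → SUM(e.credits)=13
  5: ids {2, 8, 9, 11} → SUM(e.credits)=13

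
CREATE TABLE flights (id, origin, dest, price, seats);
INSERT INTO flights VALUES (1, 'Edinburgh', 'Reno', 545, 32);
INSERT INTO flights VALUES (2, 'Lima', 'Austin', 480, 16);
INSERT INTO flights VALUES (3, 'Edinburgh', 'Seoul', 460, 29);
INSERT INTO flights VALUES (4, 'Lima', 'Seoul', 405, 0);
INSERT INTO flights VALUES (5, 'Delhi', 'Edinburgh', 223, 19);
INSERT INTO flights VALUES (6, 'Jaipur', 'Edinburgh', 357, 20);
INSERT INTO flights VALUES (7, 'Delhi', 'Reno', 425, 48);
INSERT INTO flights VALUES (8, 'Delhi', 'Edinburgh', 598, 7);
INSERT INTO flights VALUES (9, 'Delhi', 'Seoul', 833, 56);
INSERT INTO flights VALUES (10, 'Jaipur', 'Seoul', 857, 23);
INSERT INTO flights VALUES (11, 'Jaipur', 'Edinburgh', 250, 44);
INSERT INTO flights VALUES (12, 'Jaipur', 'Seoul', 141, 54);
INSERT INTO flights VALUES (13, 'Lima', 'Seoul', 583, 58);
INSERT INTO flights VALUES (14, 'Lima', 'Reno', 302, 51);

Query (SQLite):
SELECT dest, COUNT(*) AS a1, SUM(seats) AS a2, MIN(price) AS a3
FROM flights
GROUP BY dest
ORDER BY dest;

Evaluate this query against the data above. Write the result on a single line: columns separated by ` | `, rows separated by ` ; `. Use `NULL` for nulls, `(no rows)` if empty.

Group flights by dest.
Per group compute: COUNT(*), SUM(seats), MIN(price).
  Austin: ids {2} → COUNT(*)=1, SUM(seats)=16, MIN(price)=480
  Edinburgh: ids {5, 6, 8, 11} → COUNT(*)=4, SUM(seats)=90, MIN(price)=223
  Reno: ids {1, 7, 14} → COUNT(*)=3, SUM(seats)=131, MIN(price)=302
  Seoul: ids {3, 4, 9, 10, 12, 13} → COUNT(*)=6, SUM(seats)=220, MIN(price)=141

Austin | 1 | 16 | 480 ; Edinburgh | 4 | 90 | 223 ; Reno | 3 | 131 | 302 ; Seoul | 6 | 220 | 141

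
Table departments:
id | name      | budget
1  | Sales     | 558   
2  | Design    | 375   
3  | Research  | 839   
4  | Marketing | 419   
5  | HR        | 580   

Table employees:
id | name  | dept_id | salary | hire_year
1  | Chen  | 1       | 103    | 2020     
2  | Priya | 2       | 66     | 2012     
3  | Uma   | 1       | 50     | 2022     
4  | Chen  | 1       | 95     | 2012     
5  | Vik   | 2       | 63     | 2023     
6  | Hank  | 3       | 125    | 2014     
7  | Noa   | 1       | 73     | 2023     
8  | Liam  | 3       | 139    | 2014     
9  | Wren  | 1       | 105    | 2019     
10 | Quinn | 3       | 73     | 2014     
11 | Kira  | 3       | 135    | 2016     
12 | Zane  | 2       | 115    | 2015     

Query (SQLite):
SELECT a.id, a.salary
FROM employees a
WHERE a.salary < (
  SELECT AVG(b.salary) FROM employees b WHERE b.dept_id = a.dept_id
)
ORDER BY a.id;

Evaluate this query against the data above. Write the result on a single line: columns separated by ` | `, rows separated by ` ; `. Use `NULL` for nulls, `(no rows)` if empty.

For each employees row a, compute AVG(salary) over rows sharing a.dept_id.
Keep row a if a.salary < that per-group AVG.
  dept_id=1: AVG(salary) = 85.2
  dept_id=2: AVG(salary) = 81.333333
  dept_id=3: AVG(salary) = 118.0

2 | 66 ; 3 | 50 ; 5 | 63 ; 7 | 73 ; 10 | 73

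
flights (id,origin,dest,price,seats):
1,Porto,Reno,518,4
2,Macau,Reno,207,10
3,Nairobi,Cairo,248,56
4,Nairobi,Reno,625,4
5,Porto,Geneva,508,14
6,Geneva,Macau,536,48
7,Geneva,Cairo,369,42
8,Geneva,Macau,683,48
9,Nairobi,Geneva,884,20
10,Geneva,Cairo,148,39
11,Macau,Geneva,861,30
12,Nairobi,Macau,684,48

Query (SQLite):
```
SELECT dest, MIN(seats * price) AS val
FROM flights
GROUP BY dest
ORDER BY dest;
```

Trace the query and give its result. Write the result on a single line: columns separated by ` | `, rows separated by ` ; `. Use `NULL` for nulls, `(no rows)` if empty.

Cairo | 5772 ; Geneva | 7112 ; Macau | 25728 ; Reno | 2070

For each row compute seats * price.
Group by dest; take MIN of the expression per group.
  Cairo: ids {3, 7, 10} → MIN(seats * price)=5772
  Geneva: ids {5, 9, 11} → MIN(seats * price)=7112
  Macau: ids {6, 8, 12} → MIN(seats * price)=25728
  Reno: ids {1, 2, 4} → MIN(seats * price)=2070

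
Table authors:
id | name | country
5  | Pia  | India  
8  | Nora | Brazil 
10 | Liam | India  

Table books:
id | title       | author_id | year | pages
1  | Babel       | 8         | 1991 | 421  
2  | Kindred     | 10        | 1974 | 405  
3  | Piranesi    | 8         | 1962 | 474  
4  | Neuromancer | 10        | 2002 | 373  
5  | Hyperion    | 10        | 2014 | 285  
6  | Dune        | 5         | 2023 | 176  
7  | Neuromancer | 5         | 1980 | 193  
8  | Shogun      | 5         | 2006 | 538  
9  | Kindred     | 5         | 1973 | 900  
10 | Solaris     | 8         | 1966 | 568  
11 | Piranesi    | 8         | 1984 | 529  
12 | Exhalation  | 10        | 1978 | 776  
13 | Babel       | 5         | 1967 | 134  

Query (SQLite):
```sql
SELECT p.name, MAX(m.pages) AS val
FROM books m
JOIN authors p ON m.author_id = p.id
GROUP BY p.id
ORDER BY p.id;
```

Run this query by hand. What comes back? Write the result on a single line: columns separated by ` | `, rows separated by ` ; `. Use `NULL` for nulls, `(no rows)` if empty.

Join each books row to its authors via author_id.
Group joined rows by authors.id; compute MAX(m.pages) per group.
  5: ids {6, 7, 8, 9, 13} → MAX(m.pages)=900
  8: ids {1, 3, 10, 11} → MAX(m.pages)=568
  10: ids {2, 4, 5, 12} → MAX(m.pages)=776

Pia | 900 ; Nora | 568 ; Liam | 776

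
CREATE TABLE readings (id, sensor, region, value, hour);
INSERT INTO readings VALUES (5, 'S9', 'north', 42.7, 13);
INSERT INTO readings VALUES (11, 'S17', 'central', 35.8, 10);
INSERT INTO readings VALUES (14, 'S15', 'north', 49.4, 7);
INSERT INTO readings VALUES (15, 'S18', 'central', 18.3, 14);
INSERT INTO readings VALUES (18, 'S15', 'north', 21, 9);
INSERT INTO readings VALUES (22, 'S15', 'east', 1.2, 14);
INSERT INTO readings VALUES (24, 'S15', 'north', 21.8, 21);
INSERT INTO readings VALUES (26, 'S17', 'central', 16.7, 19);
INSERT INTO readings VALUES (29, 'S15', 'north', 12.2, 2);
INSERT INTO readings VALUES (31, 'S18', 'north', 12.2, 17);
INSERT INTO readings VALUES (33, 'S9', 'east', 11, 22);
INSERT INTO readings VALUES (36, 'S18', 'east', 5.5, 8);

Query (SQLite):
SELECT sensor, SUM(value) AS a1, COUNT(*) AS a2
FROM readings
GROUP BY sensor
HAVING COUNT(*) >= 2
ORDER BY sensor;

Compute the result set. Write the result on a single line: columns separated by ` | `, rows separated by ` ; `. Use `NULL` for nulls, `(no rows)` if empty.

Group readings by sensor.
Per group compute: SUM(value), COUNT(*).
HAVING: drop groups with fewer than 2 rows.
  S15: ids {14, 18, 22, 24, 29} → SUM(value)=105.6, COUNT(*)=5
  S17: ids {11, 26} → SUM(value)=52.5, COUNT(*)=2
  S18: ids {15, 31, 36} → SUM(value)=36, COUNT(*)=3
  S9: ids {5, 33} → SUM(value)=53.7, COUNT(*)=2

S15 | 105.6 | 5 ; S17 | 52.5 | 2 ; S18 | 36 | 3 ; S9 | 53.7 | 2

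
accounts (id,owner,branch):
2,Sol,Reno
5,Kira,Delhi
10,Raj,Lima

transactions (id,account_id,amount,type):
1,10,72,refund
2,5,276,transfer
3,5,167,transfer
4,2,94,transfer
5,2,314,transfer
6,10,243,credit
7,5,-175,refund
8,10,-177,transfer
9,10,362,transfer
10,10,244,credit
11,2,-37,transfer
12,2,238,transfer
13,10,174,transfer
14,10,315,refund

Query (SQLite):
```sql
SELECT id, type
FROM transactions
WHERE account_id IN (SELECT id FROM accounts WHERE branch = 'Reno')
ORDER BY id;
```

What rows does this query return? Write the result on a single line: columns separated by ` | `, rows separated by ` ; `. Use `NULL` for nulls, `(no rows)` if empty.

Inner query: accounts.id where branch = 'Reno'.
Outer: keep transactions rows whose account_id is in that set.
Inner query → {2}

4 | transfer ; 5 | transfer ; 11 | transfer ; 12 | transfer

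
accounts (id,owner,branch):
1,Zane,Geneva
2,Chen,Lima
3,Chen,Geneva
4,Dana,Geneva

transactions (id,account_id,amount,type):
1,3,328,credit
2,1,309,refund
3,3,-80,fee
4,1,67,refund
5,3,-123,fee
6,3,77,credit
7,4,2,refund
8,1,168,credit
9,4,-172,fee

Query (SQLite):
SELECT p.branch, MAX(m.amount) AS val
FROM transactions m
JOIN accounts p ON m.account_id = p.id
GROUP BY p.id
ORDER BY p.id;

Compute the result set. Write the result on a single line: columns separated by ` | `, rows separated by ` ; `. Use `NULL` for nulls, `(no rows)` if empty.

Geneva | 309 ; Geneva | 328 ; Geneva | 2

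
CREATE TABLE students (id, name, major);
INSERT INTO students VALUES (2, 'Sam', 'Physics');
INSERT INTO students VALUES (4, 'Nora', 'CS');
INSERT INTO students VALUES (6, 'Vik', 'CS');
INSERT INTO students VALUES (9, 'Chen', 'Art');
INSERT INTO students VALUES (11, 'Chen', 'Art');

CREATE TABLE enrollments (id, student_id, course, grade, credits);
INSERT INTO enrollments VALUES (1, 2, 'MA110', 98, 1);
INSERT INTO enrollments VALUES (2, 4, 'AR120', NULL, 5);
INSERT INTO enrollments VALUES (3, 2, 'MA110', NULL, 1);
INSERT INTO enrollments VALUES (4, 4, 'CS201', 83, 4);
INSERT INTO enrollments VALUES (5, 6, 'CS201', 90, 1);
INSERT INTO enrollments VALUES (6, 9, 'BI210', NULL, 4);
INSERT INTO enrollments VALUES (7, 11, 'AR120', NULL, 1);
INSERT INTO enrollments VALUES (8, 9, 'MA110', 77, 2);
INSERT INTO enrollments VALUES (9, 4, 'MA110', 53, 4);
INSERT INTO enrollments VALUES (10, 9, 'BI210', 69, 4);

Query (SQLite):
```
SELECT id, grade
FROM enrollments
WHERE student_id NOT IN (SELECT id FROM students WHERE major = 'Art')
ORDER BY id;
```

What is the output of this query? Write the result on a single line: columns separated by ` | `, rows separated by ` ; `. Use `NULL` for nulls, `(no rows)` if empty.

1 | 98 ; 2 | NULL ; 3 | NULL ; 4 | 83 ; 5 | 90 ; 9 | 53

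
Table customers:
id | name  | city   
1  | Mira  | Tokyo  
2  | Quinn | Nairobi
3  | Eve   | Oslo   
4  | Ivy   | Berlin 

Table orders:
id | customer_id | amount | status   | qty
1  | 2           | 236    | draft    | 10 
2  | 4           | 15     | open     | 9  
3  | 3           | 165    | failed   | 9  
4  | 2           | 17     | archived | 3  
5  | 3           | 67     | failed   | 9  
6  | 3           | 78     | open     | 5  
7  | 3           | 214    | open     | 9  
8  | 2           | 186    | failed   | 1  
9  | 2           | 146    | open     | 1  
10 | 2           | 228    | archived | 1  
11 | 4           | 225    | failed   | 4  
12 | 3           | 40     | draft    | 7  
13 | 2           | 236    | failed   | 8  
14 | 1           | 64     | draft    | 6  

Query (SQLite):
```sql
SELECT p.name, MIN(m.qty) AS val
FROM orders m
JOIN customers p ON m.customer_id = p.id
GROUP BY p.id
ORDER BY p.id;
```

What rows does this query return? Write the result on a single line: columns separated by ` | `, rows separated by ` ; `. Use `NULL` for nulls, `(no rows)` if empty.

Join each orders row to its customers via customer_id.
Group joined rows by customers.id; compute MIN(m.qty) per group.
  1: ids {14} → MIN(m.qty)=6
  2: ids {1, 4, 8, 9, 10, 13} → MIN(m.qty)=1
  3: ids {3, 5, 6, 7, 12} → MIN(m.qty)=5
  4: ids {2, 11} → MIN(m.qty)=4

Mira | 6 ; Quinn | 1 ; Eve | 5 ; Ivy | 4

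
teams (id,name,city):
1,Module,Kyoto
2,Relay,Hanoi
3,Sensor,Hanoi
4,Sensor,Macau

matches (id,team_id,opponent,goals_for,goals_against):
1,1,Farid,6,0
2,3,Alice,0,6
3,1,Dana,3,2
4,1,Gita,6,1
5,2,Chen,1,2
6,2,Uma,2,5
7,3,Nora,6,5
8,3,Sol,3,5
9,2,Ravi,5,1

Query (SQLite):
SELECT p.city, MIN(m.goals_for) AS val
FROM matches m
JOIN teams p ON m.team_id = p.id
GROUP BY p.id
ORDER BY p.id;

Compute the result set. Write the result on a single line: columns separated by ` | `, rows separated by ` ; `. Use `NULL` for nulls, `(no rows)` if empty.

Kyoto | 3 ; Hanoi | 1 ; Hanoi | 0

Join each matches row to its teams via team_id.
Group joined rows by teams.id; compute MIN(m.goals_for) per group.
  1: ids {1, 3, 4} → MIN(m.goals_for)=3
  2: ids {5, 6, 9} → MIN(m.goals_for)=1
  3: ids {2, 7, 8} → MIN(m.goals_for)=0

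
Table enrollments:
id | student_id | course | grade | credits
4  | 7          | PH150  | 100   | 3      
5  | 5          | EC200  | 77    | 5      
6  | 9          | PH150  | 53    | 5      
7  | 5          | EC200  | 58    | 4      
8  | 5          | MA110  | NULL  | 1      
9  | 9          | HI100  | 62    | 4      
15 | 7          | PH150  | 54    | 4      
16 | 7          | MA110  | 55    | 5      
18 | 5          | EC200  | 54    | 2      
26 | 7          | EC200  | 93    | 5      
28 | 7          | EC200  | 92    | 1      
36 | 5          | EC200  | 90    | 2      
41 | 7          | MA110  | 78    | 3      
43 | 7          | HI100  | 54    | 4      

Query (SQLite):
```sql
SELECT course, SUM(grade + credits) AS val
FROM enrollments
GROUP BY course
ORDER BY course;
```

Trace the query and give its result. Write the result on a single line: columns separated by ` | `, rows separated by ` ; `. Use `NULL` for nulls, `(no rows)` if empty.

EC200 | 483 ; HI100 | 124 ; MA110 | 141 ; PH150 | 219

For each row compute grade + credits.
Group by course; take SUM of the expression per group.
  EC200: ids {5, 7, 18, 26, 28, 36} → SUM(grade + credits)=483
  HI100: ids {9, 43} → SUM(grade + credits)=124
  MA110: ids {8, 16, 41} → SUM(grade + credits)=141
  PH150: ids {4, 6, 15} → SUM(grade + credits)=219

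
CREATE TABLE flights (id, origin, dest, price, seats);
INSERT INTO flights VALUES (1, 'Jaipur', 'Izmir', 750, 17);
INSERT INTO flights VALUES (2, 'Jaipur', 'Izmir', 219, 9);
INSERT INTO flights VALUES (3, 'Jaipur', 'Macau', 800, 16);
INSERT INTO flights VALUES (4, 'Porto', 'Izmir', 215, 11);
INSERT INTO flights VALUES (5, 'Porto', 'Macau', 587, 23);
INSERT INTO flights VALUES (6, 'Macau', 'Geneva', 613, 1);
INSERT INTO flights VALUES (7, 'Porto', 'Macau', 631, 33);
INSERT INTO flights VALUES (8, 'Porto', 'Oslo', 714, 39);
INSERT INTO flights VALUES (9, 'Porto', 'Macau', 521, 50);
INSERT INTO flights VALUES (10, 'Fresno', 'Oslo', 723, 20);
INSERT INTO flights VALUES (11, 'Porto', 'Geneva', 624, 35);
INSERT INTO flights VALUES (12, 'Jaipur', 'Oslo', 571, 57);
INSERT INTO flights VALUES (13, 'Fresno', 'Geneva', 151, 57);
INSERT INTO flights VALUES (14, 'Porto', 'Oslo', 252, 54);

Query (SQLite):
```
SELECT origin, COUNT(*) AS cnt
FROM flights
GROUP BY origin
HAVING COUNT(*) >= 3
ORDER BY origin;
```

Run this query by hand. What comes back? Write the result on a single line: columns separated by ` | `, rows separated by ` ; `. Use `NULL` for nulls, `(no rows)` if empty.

Partition flights by origin; compute COUNT(*) within each group.
HAVING: keep groups with count ≥ 3.
  Fresno: ids {10, 13} → COUNT(*)=2
  Jaipur: ids {1, 2, 3, 12} → COUNT(*)=4
  Macau: ids {6} → COUNT(*)=1
  Porto: ids {4, 5, 7, 8, 9, 11, 14} → COUNT(*)=7

Jaipur | 4 ; Porto | 7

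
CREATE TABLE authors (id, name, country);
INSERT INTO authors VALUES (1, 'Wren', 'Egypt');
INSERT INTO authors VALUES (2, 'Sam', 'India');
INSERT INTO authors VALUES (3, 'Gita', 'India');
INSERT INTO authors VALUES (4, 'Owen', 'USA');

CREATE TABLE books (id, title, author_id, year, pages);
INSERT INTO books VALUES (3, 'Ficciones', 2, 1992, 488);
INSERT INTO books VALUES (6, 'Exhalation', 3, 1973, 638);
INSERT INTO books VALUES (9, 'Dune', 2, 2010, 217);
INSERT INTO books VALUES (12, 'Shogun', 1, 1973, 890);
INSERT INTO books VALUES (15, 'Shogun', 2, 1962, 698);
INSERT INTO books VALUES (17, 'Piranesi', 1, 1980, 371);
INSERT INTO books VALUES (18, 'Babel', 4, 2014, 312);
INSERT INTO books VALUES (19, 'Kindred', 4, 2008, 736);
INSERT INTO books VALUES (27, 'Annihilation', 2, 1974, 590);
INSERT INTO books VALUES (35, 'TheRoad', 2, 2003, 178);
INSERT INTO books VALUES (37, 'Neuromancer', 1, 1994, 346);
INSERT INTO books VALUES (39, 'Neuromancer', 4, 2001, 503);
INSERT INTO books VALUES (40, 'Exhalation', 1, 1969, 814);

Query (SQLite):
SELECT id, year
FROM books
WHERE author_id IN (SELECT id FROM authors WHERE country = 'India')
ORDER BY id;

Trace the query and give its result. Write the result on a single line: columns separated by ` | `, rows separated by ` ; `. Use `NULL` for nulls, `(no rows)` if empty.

Inner query: authors.id where country = 'India'.
Outer: keep books rows whose author_id is in that set.
Inner query → {2, 3}

3 | 1992 ; 6 | 1973 ; 9 | 2010 ; 15 | 1962 ; 27 | 1974 ; 35 | 2003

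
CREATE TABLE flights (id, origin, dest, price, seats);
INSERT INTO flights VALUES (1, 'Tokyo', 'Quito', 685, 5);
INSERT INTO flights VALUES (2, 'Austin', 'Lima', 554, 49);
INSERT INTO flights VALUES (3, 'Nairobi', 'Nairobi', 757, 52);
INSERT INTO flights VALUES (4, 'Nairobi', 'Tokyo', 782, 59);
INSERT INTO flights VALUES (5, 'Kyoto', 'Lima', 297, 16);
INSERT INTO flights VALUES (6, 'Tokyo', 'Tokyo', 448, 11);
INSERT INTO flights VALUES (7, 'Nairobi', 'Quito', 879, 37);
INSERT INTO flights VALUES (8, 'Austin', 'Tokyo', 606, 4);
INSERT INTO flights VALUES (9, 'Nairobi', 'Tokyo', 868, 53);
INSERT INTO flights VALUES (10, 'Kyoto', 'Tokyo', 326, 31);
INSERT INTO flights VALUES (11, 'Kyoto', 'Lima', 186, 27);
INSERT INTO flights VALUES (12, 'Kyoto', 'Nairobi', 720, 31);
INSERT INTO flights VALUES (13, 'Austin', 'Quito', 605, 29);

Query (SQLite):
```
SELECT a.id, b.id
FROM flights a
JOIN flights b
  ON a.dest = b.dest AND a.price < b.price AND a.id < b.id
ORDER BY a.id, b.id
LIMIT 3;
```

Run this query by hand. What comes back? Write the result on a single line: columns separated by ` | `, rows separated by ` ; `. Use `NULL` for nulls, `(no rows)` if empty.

1 | 7 ; 4 | 9 ; 6 | 8

Pairs (a,b) with same dest, a.price < b.price, a.id < b.id.
dest groups: Lima:{2,5,11} Nairobi:{3,12} Quito:{1,7,13} Tokyo:{4,6,8,9,10}
Ordered by (a.id, b.id); first 3.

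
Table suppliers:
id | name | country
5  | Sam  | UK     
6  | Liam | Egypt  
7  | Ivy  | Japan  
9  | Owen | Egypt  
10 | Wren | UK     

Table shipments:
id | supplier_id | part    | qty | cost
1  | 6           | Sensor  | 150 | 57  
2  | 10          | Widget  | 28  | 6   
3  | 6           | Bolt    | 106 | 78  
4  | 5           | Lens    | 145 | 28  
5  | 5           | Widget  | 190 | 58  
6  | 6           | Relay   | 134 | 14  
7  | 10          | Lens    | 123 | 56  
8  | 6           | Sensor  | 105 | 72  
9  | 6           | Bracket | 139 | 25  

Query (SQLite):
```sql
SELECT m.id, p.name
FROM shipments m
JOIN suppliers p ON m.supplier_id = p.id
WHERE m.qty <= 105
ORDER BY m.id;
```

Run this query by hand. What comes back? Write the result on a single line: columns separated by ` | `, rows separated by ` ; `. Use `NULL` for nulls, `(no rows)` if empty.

2 | Wren ; 8 | Liam

Each shipments row matches the suppliers row where supplier_id = suppliers.id.
Then keep rows with m.qty <= 105.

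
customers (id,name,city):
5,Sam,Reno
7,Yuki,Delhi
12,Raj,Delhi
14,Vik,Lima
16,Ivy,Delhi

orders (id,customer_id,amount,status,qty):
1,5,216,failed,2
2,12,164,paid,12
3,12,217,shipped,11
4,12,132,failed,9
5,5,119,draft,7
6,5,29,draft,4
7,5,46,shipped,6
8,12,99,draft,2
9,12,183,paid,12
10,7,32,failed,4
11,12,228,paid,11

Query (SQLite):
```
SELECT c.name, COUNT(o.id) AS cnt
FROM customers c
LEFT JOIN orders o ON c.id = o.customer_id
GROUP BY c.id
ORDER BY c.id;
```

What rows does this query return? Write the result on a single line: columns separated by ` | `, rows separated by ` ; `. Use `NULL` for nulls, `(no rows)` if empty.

Sam | 4 ; Yuki | 1 ; Raj | 6 ; Vik | 0 ; Ivy | 0

LEFT JOIN keeps every customers row; unmatched ones get NULL for orders columns.
Group by customers.id and compute COUNT(o.id). COUNT(col) of an all-NULL group is 0.
  5: ids {1, 5, 6, 7} → COUNT(o.id)=4
  7: ids {10} → COUNT(o.id)=1
  12: ids {2, 3, 4, 8, 9, 11} → COUNT(o.id)=6
  14: ids {—} → COUNT(o.id)=0
  16: ids {—} → COUNT(o.id)=0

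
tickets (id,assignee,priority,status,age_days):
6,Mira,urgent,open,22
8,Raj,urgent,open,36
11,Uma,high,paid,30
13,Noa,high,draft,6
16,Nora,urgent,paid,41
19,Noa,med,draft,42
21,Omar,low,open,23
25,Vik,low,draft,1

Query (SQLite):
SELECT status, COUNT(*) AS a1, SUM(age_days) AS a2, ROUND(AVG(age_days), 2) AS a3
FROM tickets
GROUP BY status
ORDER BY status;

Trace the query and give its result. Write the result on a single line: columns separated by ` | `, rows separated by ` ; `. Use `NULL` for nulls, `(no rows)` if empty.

draft | 3 | 49 | 16.33 ; open | 3 | 81 | 27 ; paid | 2 | 71 | 35.5

Group tickets by status.
Per group compute: COUNT(*), SUM(age_days), ROUND(AVG(age_days), 2).
  draft: ids {13, 19, 25} → COUNT(*)=3, SUM(age_days)=49, ROUND(AVG(age_days), 2)=16.33
  open: ids {6, 8, 21} → COUNT(*)=3, SUM(age_days)=81, ROUND(AVG(age_days), 2)=27
  paid: ids {11, 16} → COUNT(*)=2, SUM(age_days)=71, ROUND(AVG(age_days), 2)=35.5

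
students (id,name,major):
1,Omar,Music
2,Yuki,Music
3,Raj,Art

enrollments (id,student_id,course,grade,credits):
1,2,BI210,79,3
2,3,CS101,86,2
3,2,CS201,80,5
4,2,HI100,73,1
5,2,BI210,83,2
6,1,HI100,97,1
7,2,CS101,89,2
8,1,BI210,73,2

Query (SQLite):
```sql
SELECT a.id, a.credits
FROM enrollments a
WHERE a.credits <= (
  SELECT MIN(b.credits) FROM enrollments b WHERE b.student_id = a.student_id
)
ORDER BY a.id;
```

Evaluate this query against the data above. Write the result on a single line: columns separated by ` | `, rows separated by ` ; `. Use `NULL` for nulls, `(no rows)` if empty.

2 | 2 ; 4 | 1 ; 6 | 1

For each enrollments row a, compute MIN(credits) over rows sharing a.student_id.
Keep row a if a.credits <= that per-group MIN.
  student_id=1: MIN(credits) = 1
  student_id=2: MIN(credits) = 1
  student_id=3: MIN(credits) = 2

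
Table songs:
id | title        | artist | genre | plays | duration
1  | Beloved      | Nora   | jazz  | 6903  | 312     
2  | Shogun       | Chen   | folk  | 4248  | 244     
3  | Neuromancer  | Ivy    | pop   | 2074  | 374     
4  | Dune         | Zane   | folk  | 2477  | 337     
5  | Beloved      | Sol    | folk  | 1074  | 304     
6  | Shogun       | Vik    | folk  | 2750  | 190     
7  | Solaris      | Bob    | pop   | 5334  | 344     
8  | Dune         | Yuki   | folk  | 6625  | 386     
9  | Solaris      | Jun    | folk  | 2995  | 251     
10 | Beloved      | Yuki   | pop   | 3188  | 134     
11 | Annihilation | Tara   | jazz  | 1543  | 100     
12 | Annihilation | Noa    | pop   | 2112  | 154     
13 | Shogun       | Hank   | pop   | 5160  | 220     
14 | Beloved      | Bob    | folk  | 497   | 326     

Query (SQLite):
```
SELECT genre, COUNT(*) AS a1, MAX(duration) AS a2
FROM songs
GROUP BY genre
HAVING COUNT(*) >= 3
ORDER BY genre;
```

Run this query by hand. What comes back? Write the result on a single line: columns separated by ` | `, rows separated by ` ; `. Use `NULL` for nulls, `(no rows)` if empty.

Group songs by genre.
Per group compute: COUNT(*), MAX(duration).
HAVING: drop groups with fewer than 3 rows.
  folk: ids {2, 4, 5, 6, 8, 9, 14} → COUNT(*)=7, MAX(duration)=386
  jazz: ids {1, 11} → COUNT(*)=2, MAX(duration)=312
  pop: ids {3, 7, 10, 12, 13} → COUNT(*)=5, MAX(duration)=374

folk | 7 | 386 ; pop | 5 | 374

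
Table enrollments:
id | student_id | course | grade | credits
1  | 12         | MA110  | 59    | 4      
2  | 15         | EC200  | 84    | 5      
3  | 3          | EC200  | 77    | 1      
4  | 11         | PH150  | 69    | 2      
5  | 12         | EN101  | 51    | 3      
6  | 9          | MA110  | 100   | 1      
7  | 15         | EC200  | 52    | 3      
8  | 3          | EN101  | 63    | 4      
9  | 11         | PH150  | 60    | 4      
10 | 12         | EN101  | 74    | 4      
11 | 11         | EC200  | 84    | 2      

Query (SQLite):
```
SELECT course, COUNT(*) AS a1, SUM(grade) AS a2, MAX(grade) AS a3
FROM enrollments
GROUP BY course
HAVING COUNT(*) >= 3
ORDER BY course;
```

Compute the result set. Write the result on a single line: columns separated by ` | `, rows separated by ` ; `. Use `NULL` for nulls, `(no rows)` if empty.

Group enrollments by course.
Per group compute: COUNT(*), SUM(grade), MAX(grade).
HAVING: drop groups with fewer than 3 rows.
  EC200: ids {2, 3, 7, 11} → COUNT(*)=4, SUM(grade)=297, MAX(grade)=84
  EN101: ids {5, 8, 10} → COUNT(*)=3, SUM(grade)=188, MAX(grade)=74
  MA110: ids {1, 6} → COUNT(*)=2, SUM(grade)=159, MAX(grade)=100
  PH150: ids {4, 9} → COUNT(*)=2, SUM(grade)=129, MAX(grade)=69

EC200 | 4 | 297 | 84 ; EN101 | 3 | 188 | 74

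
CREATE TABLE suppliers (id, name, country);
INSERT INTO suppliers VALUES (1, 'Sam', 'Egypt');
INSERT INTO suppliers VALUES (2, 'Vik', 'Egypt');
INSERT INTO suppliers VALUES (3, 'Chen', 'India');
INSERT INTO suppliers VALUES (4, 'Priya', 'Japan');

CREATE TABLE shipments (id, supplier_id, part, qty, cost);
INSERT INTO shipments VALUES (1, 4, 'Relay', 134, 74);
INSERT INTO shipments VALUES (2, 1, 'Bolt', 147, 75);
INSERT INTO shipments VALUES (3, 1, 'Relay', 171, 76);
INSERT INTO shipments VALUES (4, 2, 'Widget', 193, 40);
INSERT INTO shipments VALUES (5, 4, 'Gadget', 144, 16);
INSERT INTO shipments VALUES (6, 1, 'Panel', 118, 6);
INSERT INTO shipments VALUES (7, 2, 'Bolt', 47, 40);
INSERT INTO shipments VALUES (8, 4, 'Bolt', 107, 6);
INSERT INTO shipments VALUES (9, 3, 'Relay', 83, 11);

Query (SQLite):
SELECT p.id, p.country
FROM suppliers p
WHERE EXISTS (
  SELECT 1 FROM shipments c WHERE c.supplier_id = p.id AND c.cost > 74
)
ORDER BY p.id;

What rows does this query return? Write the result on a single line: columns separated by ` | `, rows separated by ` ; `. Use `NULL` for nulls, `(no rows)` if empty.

For each suppliers row, check whether any shipments with matching supplier_id has cost > 74.
Keep rows where that is true.

1 | Egypt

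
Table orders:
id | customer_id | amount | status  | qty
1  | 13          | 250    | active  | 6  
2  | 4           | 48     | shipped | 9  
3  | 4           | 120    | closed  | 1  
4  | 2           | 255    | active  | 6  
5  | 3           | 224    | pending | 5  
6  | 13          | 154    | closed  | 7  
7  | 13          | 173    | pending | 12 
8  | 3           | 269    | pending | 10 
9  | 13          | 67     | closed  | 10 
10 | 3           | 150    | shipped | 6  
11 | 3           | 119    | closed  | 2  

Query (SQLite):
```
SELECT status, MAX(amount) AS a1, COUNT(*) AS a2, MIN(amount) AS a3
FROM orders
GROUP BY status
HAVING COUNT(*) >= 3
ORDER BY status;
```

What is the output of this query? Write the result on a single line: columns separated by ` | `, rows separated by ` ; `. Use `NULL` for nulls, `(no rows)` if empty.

closed | 154 | 4 | 67 ; pending | 269 | 3 | 173

Group orders by status.
Per group compute: MAX(amount), COUNT(*), MIN(amount).
HAVING: drop groups with fewer than 3 rows.
  active: ids {1, 4} → MAX(amount)=255, COUNT(*)=2, MIN(amount)=250
  closed: ids {3, 6, 9, 11} → MAX(amount)=154, COUNT(*)=4, MIN(amount)=67
  pending: ids {5, 7, 8} → MAX(amount)=269, COUNT(*)=3, MIN(amount)=173
  shipped: ids {2, 10} → MAX(amount)=150, COUNT(*)=2, MIN(amount)=48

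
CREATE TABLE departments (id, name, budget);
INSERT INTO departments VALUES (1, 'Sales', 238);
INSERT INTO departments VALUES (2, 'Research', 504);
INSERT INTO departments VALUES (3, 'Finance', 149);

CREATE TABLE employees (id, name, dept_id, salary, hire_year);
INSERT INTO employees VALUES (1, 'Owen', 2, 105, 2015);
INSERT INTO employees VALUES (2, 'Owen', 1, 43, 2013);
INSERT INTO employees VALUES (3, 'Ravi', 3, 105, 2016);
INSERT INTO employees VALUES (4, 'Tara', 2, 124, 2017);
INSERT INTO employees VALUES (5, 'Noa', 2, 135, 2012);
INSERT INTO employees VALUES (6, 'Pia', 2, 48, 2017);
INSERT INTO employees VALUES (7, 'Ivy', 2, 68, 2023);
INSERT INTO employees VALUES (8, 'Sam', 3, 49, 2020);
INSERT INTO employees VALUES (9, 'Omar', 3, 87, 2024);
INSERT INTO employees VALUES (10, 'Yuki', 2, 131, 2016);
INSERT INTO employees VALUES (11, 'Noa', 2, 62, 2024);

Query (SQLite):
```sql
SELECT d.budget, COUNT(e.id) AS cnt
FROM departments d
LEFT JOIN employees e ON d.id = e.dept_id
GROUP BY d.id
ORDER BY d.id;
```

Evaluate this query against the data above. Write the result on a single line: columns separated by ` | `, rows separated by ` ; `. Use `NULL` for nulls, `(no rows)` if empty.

238 | 1 ; 504 | 7 ; 149 | 3

LEFT JOIN keeps every departments row; unmatched ones get NULL for employees columns.
Group by departments.id and compute COUNT(e.id). COUNT(col) of an all-NULL group is 0.
  1: ids {2} → COUNT(e.id)=1
  2: ids {1, 4, 5, 6, 7, 10, 11} → COUNT(e.id)=7
  3: ids {3, 8, 9} → COUNT(e.id)=3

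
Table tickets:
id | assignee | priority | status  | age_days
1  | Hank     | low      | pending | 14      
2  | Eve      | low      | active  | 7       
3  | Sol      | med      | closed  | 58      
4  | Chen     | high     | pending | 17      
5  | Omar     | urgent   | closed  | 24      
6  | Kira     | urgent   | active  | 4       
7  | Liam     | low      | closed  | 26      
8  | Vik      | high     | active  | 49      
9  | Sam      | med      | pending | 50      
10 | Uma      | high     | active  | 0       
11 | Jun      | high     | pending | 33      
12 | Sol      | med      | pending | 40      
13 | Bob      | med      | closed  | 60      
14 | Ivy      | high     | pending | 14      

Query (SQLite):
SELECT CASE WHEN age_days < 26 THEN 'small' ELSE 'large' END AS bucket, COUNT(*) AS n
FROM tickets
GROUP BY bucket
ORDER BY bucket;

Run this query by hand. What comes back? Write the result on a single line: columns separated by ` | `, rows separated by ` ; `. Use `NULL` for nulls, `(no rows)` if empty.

Bucket rows by age_days < 26 → 'small' else 'large'; count each bucket.

large | 7 ; small | 7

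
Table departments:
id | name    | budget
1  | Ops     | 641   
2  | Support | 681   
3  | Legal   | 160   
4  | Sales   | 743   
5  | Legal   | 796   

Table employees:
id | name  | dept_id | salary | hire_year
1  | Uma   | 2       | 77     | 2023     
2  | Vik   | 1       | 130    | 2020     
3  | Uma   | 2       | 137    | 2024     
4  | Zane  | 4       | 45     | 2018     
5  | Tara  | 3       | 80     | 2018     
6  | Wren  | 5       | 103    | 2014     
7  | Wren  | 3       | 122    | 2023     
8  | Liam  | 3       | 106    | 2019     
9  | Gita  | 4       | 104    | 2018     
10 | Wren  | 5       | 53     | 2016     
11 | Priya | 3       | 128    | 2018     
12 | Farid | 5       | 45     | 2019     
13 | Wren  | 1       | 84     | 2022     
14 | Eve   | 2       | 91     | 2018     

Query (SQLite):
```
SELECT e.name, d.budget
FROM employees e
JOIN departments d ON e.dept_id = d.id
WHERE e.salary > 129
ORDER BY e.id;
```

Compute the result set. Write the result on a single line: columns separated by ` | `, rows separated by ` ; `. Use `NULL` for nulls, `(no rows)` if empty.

Vik | 641 ; Uma | 681

Each employees row matches the departments row where dept_id = departments.id.
Then keep rows with e.salary > 129.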